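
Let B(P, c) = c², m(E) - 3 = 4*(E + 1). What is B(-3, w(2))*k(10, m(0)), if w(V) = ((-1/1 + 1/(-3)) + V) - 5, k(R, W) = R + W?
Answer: 2873/9 ≈ 319.22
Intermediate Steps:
m(E) = 7 + 4*E (m(E) = 3 + 4*(E + 1) = 3 + 4*(1 + E) = 3 + (4 + 4*E) = 7 + 4*E)
w(V) = -19/3 + V (w(V) = ((-1*1 + 1*(-⅓)) + V) - 5 = ((-1 - ⅓) + V) - 5 = (-4/3 + V) - 5 = -19/3 + V)
B(-3, w(2))*k(10, m(0)) = (-19/3 + 2)²*(10 + (7 + 4*0)) = (-13/3)²*(10 + (7 + 0)) = 169*(10 + 7)/9 = (169/9)*17 = 2873/9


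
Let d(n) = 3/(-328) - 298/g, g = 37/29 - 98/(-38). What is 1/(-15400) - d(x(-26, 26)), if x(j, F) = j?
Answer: 12960849527/167636700 ≈ 77.315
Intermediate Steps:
g = 2124/551 (g = 37*(1/29) - 98*(-1/38) = 37/29 + 49/19 = 2124/551 ≈ 3.8548)
d(n) = -13465829/174168 (d(n) = 3/(-328) - 298/2124/551 = 3*(-1/328) - 298*551/2124 = -3/328 - 82099/1062 = -13465829/174168)
1/(-15400) - d(x(-26, 26)) = 1/(-15400) - 1*(-13465829/174168) = -1/15400 + 13465829/174168 = 12960849527/167636700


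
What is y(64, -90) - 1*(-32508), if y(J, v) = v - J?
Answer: 32354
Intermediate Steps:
y(64, -90) - 1*(-32508) = (-90 - 1*64) - 1*(-32508) = (-90 - 64) + 32508 = -154 + 32508 = 32354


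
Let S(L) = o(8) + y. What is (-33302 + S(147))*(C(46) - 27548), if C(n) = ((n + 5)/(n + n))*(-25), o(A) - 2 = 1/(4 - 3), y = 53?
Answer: 42150791493/46 ≈ 9.1632e+8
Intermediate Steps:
o(A) = 3 (o(A) = 2 + 1/(4 - 3) = 2 + 1/1 = 2 + 1 = 3)
C(n) = -25*(5 + n)/(2*n) (C(n) = ((5 + n)/((2*n)))*(-25) = ((5 + n)*(1/(2*n)))*(-25) = ((5 + n)/(2*n))*(-25) = -25*(5 + n)/(2*n))
S(L) = 56 (S(L) = 3 + 53 = 56)
(-33302 + S(147))*(C(46) - 27548) = (-33302 + 56)*((25/2)*(-5 - 1*46)/46 - 27548) = -33246*((25/2)*(1/46)*(-5 - 46) - 27548) = -33246*((25/2)*(1/46)*(-51) - 27548) = -33246*(-1275/92 - 27548) = -33246*(-2535691/92) = 42150791493/46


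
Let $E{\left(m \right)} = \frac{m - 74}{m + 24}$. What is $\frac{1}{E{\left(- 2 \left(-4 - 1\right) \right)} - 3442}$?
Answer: $- \frac{17}{58546} \approx -0.00029037$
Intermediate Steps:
$E{\left(m \right)} = \frac{-74 + m}{24 + m}$
$\frac{1}{E{\left(- 2 \left(-4 - 1\right) \right)} - 3442} = \frac{1}{\frac{-74 - 2 \left(-4 - 1\right)}{24 - 2 \left(-4 - 1\right)} - 3442} = \frac{1}{\frac{-74 - -10}{24 - -10} - 3442} = \frac{1}{\frac{-74 + 10}{24 + 10} - 3442} = \frac{1}{\frac{1}{34} \left(-64\right) - 3442} = \frac{1}{- \frac{32}{17} - 3442} = \frac{1}{- \frac{58546}{17}} = - \frac{17}{58546}$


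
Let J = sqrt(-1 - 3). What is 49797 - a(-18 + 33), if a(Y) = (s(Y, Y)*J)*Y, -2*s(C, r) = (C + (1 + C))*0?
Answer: 49797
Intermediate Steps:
s(C, r) = 0 (s(C, r) = -(C + (1 + C))*0/2 = -(1 + 2*C)*0/2 = -1/2*0 = 0)
J = 2*I (J = sqrt(-4) = 2*I ≈ 2.0*I)
a(Y) = 0 (a(Y) = (0*(2*I))*Y = 0*Y = 0)
49797 - a(-18 + 33) = 49797 - 1*0 = 49797 + 0 = 49797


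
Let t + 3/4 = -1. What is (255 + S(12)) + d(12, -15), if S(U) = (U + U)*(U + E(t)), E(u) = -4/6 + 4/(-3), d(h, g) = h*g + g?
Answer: 300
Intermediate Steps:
t = -7/4 (t = -¾ - 1 = -7/4 ≈ -1.7500)
d(h, g) = g + g*h (d(h, g) = g*h + g = g + g*h)
E(u) = -2 (E(u) = -4*⅙ + 4*(-⅓) = -⅔ - 4/3 = -2)
S(U) = 2*U*(-2 + U) (S(U) = (U + U)*(U - 2) = (2*U)*(-2 + U) = 2*U*(-2 + U))
(255 + S(12)) + d(12, -15) = (255 + 2*12*(-2 + 12)) - 15*(1 + 12) = (255 + 2*12*10) - 15*13 = (255 + 240) - 195 = 495 - 195 = 300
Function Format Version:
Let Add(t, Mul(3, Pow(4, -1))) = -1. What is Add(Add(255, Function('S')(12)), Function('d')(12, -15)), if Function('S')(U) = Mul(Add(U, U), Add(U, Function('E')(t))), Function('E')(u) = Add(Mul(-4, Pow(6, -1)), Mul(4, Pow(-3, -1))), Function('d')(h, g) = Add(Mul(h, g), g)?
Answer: 300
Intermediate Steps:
t = Rational(-7, 4) (t = Add(Rational(-3, 4), -1) = Rational(-7, 4) ≈ -1.7500)
Function('d')(h, g) = Add(g, Mul(g, h)) (Function('d')(h, g) = Add(Mul(g, h), g) = Add(g, Mul(g, h)))
Function('E')(u) = -2 (Function('E')(u) = Add(Mul(-4, Rational(1, 6)), Mul(4, Rational(-1, 3))) = Add(Rational(-2, 3), Rational(-4, 3)) = -2)
Function('S')(U) = Mul(2, U, Add(-2, U)) (Function('S')(U) = Mul(Add(U, U), Add(U, -2)) = Mul(Mul(2, U), Add(-2, U)) = Mul(2, U, Add(-2, U)))
Add(Add(255, Function('S')(12)), Function('d')(12, -15)) = Add(Add(255, Mul(2, 12, Add(-2, 12))), Mul(-15, Add(1, 12))) = Add(Add(255, Mul(2, 12, 10)), Mul(-15, 13)) = Add(Add(255, 240), -195) = Add(495, -195) = 300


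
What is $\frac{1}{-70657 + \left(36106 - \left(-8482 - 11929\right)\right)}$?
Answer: $- \frac{1}{14140} \approx -7.0721 \cdot 10^{-5}$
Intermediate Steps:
$\frac{1}{-70657 + \left(36106 - \left(-8482 - 11929\right)\right)} = \frac{1}{-70657 + \left(36106 - -20411\right)} = \frac{1}{-70657 + \left(36106 + 20411\right)} = \frac{1}{-70657 + 56517} = \frac{1}{-14140} = - \frac{1}{14140}$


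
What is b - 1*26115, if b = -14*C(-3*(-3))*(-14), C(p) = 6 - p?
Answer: -26703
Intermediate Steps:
b = -588 (b = -14*(6 - (-3)*(-3))*(-14) = -14*(6 - 1*9)*(-14) = -14*(6 - 9)*(-14) = -14*(-3)*(-14) = 42*(-14) = -588)
b - 1*26115 = -588 - 1*26115 = -588 - 26115 = -26703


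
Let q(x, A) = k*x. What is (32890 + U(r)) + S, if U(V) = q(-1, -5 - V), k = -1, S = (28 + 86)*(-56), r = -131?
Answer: 26507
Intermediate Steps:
S = -6384 (S = 114*(-56) = -6384)
k = -1 (k = -1*1 = -1)
q(x, A) = -x
U(V) = 1 (U(V) = -1*(-1) = 1)
(32890 + U(r)) + S = (32890 + 1) - 6384 = 32891 - 6384 = 26507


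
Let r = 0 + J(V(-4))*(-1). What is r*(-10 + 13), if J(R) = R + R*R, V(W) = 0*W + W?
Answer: -36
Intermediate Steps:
V(W) = W (V(W) = 0 + W = W)
J(R) = R + R²
r = -12 (r = 0 - 4*(1 - 4)*(-1) = 0 - 4*(-3)*(-1) = 0 + 12*(-1) = 0 - 12 = -12)
r*(-10 + 13) = -12*(-10 + 13) = -12*3 = -36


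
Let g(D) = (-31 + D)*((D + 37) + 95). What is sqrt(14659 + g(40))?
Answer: sqrt(16207) ≈ 127.31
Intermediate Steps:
g(D) = (-31 + D)*(132 + D) (g(D) = (-31 + D)*((37 + D) + 95) = (-31 + D)*(132 + D))
sqrt(14659 + g(40)) = sqrt(14659 + (-4092 + 40**2 + 101*40)) = sqrt(14659 + (-4092 + 1600 + 4040)) = sqrt(14659 + 1548) = sqrt(16207)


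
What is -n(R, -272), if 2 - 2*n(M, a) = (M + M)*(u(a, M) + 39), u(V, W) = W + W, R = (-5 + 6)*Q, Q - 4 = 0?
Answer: 187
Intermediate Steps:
Q = 4 (Q = 4 + 0 = 4)
R = 4 (R = (-5 + 6)*4 = 1*4 = 4)
u(V, W) = 2*W
n(M, a) = 1 - M*(39 + 2*M) (n(M, a) = 1 - (M + M)*(2*M + 39)/2 = 1 - 2*M*(39 + 2*M)/2 = 1 - M*(39 + 2*M))
-n(R, -272) = -(1 - 39*4 - 2*4**2) = -(1 - 156 - 2*16) = -(1 - 156 - 32) = -1*(-187) = 187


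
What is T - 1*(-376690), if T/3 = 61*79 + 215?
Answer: 391792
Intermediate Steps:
T = 15102 (T = 3*(61*79 + 215) = 3*(4819 + 215) = 3*5034 = 15102)
T - 1*(-376690) = 15102 - 1*(-376690) = 15102 + 376690 = 391792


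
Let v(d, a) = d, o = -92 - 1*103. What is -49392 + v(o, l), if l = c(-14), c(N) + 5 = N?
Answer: -49587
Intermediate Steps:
o = -195 (o = -92 - 103 = -195)
c(N) = -5 + N
l = -19 (l = -5 - 14 = -19)
-49392 + v(o, l) = -49392 - 195 = -49587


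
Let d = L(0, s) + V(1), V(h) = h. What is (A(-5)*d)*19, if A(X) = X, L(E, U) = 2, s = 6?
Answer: -285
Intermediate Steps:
d = 3 (d = 2 + 1 = 3)
(A(-5)*d)*19 = -5*3*19 = -15*19 = -285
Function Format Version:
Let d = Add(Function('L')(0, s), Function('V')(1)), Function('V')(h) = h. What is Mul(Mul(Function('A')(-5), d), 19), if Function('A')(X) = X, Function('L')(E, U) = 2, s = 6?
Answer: -285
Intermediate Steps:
d = 3 (d = Add(2, 1) = 3)
Mul(Mul(Function('A')(-5), d), 19) = Mul(Mul(-5, 3), 19) = Mul(-15, 19) = -285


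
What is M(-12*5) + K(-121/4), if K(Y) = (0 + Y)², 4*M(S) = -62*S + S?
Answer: 29281/16 ≈ 1830.1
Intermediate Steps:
M(S) = -61*S/4 (M(S) = (-62*S + S)/4 = (-61*S)/4 = -61*S/4)
K(Y) = Y²
M(-12*5) + K(-121/4) = -(-183)*5 + (-121/4)² = -61/4*(-60) + (-121*¼)² = 915 + (-121/4)² = 915 + 14641/16 = 29281/16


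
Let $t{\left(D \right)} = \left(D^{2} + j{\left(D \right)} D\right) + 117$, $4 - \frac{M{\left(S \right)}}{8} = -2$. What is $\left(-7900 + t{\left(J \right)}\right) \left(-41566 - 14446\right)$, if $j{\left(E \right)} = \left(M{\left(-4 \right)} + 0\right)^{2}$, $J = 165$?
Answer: $-22382507224$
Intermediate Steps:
$M{\left(S \right)} = 48$ ($M{\left(S \right)} = 32 - -16 = 32 + 16 = 48$)
$j{\left(E \right)} = 2304$ ($j{\left(E \right)} = \left(48 + 0\right)^{2} = 48^{2} = 2304$)
$t{\left(D \right)} = 117 + D^{2} + 2304 D$ ($t{\left(D \right)} = \left(D^{2} + 2304 D\right) + 117 = 117 + D^{2} + 2304 D$)
$\left(-7900 + t{\left(J \right)}\right) \left(-41566 - 14446\right) = \left(-7900 + \left(117 + 165^{2} + 2304 \cdot 165\right)\right) \left(-41566 - 14446\right) = \left(-7900 + \left(117 + 27225 + 380160\right)\right) \left(-56012\right) = \left(-7900 + 407502\right) \left(-56012\right) = 399602 \left(-56012\right) = -22382507224$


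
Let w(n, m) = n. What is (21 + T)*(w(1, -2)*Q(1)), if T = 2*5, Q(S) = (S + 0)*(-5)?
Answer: -155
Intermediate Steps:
Q(S) = -5*S (Q(S) = S*(-5) = -5*S)
T = 10
(21 + T)*(w(1, -2)*Q(1)) = (21 + 10)*(1*(-5*1)) = 31*(1*(-5)) = 31*(-5) = -155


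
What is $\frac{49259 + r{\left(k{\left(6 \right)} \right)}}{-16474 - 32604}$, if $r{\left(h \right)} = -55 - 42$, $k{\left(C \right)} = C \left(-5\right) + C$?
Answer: $- \frac{24581}{24539} \approx -1.0017$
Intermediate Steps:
$k{\left(C \right)} = - 4 C$ ($k{\left(C \right)} = - 5 C + C = - 4 C$)
$r{\left(h \right)} = -97$
$\frac{49259 + r{\left(k{\left(6 \right)} \right)}}{-16474 - 32604} = \frac{49259 - 97}{-16474 - 32604} = \frac{49162}{-49078} = 49162 \left(- \frac{1}{49078}\right) = - \frac{24581}{24539}$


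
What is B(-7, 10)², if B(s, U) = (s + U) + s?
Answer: 16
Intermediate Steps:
B(s, U) = U + 2*s (B(s, U) = (U + s) + s = U + 2*s)
B(-7, 10)² = (10 + 2*(-7))² = (10 - 14)² = (-4)² = 16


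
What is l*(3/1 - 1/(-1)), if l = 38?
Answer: 152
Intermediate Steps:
l*(3/1 - 1/(-1)) = 38*(3/1 - 1/(-1)) = 38*(3*1 - 1*(-1)) = 38*(3 + 1) = 38*4 = 152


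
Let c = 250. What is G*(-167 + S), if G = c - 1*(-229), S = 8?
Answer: -76161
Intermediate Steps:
G = 479 (G = 250 - 1*(-229) = 250 + 229 = 479)
G*(-167 + S) = 479*(-167 + 8) = 479*(-159) = -76161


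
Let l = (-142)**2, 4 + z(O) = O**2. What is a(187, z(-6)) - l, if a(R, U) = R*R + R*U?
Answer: 20789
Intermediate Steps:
z(O) = -4 + O**2
a(R, U) = R**2 + R*U
l = 20164
a(187, z(-6)) - l = 187*(187 + (-4 + (-6)**2)) - 1*20164 = 187*(187 + (-4 + 36)) - 20164 = 187*(187 + 32) - 20164 = 187*219 - 20164 = 40953 - 20164 = 20789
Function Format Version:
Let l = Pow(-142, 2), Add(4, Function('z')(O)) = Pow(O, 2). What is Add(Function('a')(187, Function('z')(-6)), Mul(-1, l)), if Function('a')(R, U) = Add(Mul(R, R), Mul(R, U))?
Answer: 20789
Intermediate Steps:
Function('z')(O) = Add(-4, Pow(O, 2))
Function('a')(R, U) = Add(Pow(R, 2), Mul(R, U))
l = 20164
Add(Function('a')(187, Function('z')(-6)), Mul(-1, l)) = Add(Mul(187, Add(187, Add(-4, Pow(-6, 2)))), Mul(-1, 20164)) = Add(Mul(187, Add(187, Add(-4, 36))), -20164) = Add(Mul(187, Add(187, 32)), -20164) = Add(Mul(187, 219), -20164) = Add(40953, -20164) = 20789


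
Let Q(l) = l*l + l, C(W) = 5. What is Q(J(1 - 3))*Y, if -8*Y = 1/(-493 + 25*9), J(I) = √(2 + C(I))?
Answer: 7/2144 + √7/2144 ≈ 0.0044990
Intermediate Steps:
J(I) = √7 (J(I) = √(2 + 5) = √7)
Q(l) = l + l² (Q(l) = l² + l = l + l²)
Y = 1/2144 (Y = -1/(8*(-493 + 25*9)) = -1/(8*(-493 + 225)) = -⅛/(-268) = -⅛*(-1/268) = 1/2144 ≈ 0.00046642)
Q(J(1 - 3))*Y = (√7*(1 + √7))*(1/2144) = √7*(1 + √7)/2144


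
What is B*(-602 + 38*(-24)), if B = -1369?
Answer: 2072666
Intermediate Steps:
B*(-602 + 38*(-24)) = -1369*(-602 + 38*(-24)) = -1369*(-602 - 912) = -1369*(-1514) = 2072666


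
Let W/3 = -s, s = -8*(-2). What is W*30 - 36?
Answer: -1476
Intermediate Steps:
s = 16
W = -48 (W = 3*(-1*16) = 3*(-16) = -48)
W*30 - 36 = -48*30 - 36 = -1440 - 36 = -1476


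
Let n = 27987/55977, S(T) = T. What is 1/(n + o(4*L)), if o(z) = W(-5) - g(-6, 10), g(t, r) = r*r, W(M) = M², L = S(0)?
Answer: -18659/1390096 ≈ -0.013423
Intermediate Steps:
L = 0
g(t, r) = r²
n = 9329/18659 (n = 27987*(1/55977) = 9329/18659 ≈ 0.49997)
o(z) = -75 (o(z) = (-5)² - 1*10² = 25 - 1*100 = 25 - 100 = -75)
1/(n + o(4*L)) = 1/(9329/18659 - 75) = 1/(-1390096/18659) = -18659/1390096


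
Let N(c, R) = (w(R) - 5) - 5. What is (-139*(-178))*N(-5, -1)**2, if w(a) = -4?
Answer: 4849432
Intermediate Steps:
N(c, R) = -14 (N(c, R) = (-4 - 5) - 5 = -9 - 5 = -14)
(-139*(-178))*N(-5, -1)**2 = -139*(-178)*(-14)**2 = 24742*196 = 4849432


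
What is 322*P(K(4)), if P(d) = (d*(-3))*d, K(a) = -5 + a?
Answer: -966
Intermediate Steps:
P(d) = -3*d² (P(d) = (-3*d)*d = -3*d²)
322*P(K(4)) = 322*(-3*(-5 + 4)²) = 322*(-3*(-1)²) = 322*(-3*1) = 322*(-3) = -966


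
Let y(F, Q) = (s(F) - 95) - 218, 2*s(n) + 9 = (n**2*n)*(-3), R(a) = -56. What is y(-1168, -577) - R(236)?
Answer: 4780240373/2 ≈ 2.3901e+9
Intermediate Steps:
s(n) = -9/2 - 3*n**3/2 (s(n) = -9/2 + ((n**2*n)*(-3))/2 = -9/2 + (n**3*(-3))/2 = -9/2 + (-3*n**3)/2 = -9/2 - 3*n**3/2)
y(F, Q) = -635/2 - 3*F**3/2 (y(F, Q) = ((-9/2 - 3*F**3/2) - 95) - 218 = (-199/2 - 3*F**3/2) - 218 = -635/2 - 3*F**3/2)
y(-1168, -577) - R(236) = (-635/2 - 3/2*(-1168)**3) - 1*(-56) = (-635/2 - 3/2*(-1593413632)) + 56 = (-635/2 + 2390120448) + 56 = 4780240261/2 + 56 = 4780240373/2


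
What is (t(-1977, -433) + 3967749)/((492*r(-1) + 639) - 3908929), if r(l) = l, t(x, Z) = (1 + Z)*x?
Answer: -4821813/3908782 ≈ -1.2336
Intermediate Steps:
t(x, Z) = x*(1 + Z)
(t(-1977, -433) + 3967749)/((492*r(-1) + 639) - 3908929) = (-1977*(1 - 433) + 3967749)/((492*(-1) + 639) - 3908929) = (-1977*(-432) + 3967749)/((-492 + 639) - 3908929) = (854064 + 3967749)/(147 - 3908929) = 4821813/(-3908782) = 4821813*(-1/3908782) = -4821813/3908782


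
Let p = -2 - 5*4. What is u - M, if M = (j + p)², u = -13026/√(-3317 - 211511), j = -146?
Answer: -28224 + 6513*I*√53707/53707 ≈ -28224.0 + 28.104*I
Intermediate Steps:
p = -22 (p = -2 - 20 = -22)
u = 6513*I*√53707/53707 (u = -13026*(-I*√53707/107414) = -(-6513)*I*√53707/53707 = 6513*I*√53707/53707 ≈ 28.104*I)
M = 28224 (M = (-146 - 22)² = (-168)² = 28224)
u - M = 6513*I*√53707/53707 - 1*28224 = 6513*I*√53707/53707 - 28224 = -28224 + 6513*I*√53707/53707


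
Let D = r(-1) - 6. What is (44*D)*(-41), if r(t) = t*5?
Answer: 19844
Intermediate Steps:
r(t) = 5*t
D = -11 (D = 5*(-1) - 6 = -5 - 6 = -11)
(44*D)*(-41) = (44*(-11))*(-41) = -484*(-41) = 19844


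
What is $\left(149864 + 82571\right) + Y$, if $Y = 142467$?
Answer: $374902$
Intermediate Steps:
$\left(149864 + 82571\right) + Y = \left(149864 + 82571\right) + 142467 = 232435 + 142467 = 374902$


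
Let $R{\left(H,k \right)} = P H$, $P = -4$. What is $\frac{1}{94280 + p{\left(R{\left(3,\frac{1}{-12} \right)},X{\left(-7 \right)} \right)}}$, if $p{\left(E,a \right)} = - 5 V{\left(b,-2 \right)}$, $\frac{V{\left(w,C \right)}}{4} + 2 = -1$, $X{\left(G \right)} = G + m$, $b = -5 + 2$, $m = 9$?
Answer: $\frac{1}{94340} \approx 1.06 \cdot 10^{-5}$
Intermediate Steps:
$R{\left(H,k \right)} = - 4 H$
$b = -3$
$X{\left(G \right)} = 9 + G$ ($X{\left(G \right)} = G + 9 = 9 + G$)
$V{\left(w,C \right)} = -12$ ($V{\left(w,C \right)} = -8 + 4 \left(-1\right) = -8 - 4 = -12$)
$p{\left(E,a \right)} = 60$ ($p{\left(E,a \right)} = \left(-5\right) \left(-12\right) = 60$)
$\frac{1}{94280 + p{\left(R{\left(3,\frac{1}{-12} \right)},X{\left(-7 \right)} \right)}} = \frac{1}{94280 + 60} = \frac{1}{94340}$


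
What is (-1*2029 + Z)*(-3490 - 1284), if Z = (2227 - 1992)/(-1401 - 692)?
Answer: 2896407624/299 ≈ 9.6870e+6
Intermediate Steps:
Z = -235/2093 (Z = 235/(-2093) = 235*(-1/2093) = -235/2093 ≈ -0.11228)
(-1*2029 + Z)*(-3490 - 1284) = (-1*2029 - 235/2093)*(-3490 - 1284) = (-2029 - 235/2093)*(-4774) = -4246932/2093*(-4774) = 2896407624/299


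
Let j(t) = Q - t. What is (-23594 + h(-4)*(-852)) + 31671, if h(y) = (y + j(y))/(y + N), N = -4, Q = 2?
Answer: 8290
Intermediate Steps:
j(t) = 2 - t
h(y) = 2/(-4 + y) (h(y) = (y + (2 - y))/(y - 4) = 2/(-4 + y))
(-23594 + h(-4)*(-852)) + 31671 = (-23594 + (2/(-4 - 4))*(-852)) + 31671 = (-23594 + (2/(-8))*(-852)) + 31671 = (-23594 + (2*(-1/8))*(-852)) + 31671 = (-23594 - 1/4*(-852)) + 31671 = (-23594 + 213) + 31671 = -23381 + 31671 = 8290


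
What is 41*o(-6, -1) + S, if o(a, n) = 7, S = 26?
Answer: 313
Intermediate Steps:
41*o(-6, -1) + S = 41*7 + 26 = 287 + 26 = 313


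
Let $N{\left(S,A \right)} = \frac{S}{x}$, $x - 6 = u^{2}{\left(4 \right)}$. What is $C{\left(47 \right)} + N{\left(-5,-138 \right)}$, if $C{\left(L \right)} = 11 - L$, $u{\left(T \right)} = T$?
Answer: $- \frac{797}{22} \approx -36.227$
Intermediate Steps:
$x = 22$ ($x = 6 + 4^{2} = 6 + 16 = 22$)
$N{\left(S,A \right)} = \frac{S}{22}$
$C{\left(47 \right)} + N{\left(-5,-138 \right)} = \left(11 - 47\right) + \frac{1}{22} \left(-5\right) = \left(11 - 47\right) - \frac{5}{22} = -36 - \frac{5}{22} = - \frac{797}{22}$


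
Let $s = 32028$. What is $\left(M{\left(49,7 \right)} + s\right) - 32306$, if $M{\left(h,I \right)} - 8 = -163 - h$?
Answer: $-482$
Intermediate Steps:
$M{\left(h,I \right)} = -155 - h$ ($M{\left(h,I \right)} = 8 - \left(163 + h\right) = -155 - h$)
$\left(M{\left(49,7 \right)} + s\right) - 32306 = \left(\left(-155 - 49\right) + 32028\right) - 32306 = \left(-204 + 32028\right) - 32306 = 31824 - 32306 = -482$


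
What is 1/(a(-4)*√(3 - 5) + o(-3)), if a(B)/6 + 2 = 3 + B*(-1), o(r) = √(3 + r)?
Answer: -I*√2/60 ≈ -0.02357*I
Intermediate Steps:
a(B) = 6 - 6*B (a(B) = -12 + 6*(3 + B*(-1)) = -12 + 6*(3 - B) = -12 + (18 - 6*B) = 6 - 6*B)
1/(a(-4)*√(3 - 5) + o(-3)) = 1/((6 - 6*(-4))*√(3 - 5) + √(3 - 3)) = 1/((6 + 24)*√(-2) + √0) = 1/(30*(I*√2) + 0) = 1/(30*I*√2 + 0) = 1/(30*I*√2) = -I*√2/60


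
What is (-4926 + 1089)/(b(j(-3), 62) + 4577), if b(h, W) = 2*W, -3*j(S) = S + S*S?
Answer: -1279/1567 ≈ -0.81621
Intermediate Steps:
j(S) = -S/3 - S²/3 (j(S) = -(S + S*S)/3 = -(S + S²)/3 = -S/3 - S²/3)
(-4926 + 1089)/(b(j(-3), 62) + 4577) = (-4926 + 1089)/(2*62 + 4577) = -3837/(124 + 4577) = -3837/4701 = -3837*1/4701 = -1279/1567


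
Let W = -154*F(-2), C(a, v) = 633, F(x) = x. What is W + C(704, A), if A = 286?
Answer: 941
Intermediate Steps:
W = 308 (W = -154*(-2) = 308)
W + C(704, A) = 308 + 633 = 941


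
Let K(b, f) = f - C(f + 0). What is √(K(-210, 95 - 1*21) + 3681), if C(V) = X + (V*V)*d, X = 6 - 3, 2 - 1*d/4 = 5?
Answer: 2*√17366 ≈ 263.56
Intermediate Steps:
d = -12 (d = 8 - 4*5 = 8 - 20 = -12)
X = 3
C(V) = 3 - 12*V² (C(V) = 3 + (V*V)*(-12) = 3 + V²*(-12) = 3 - 12*V²)
K(b, f) = -3 + f + 12*f² (K(b, f) = f - (3 - 12*(f + 0)²) = f - (3 - 12*f²) = f + (-3 + 12*f²) = -3 + f + 12*f²)
√(K(-210, 95 - 1*21) + 3681) = √((-3 + (95 - 1*21) + 12*(95 - 1*21)²) + 3681) = √((-3 + (95 - 21) + 12*(95 - 21)²) + 3681) = √((-3 + 74 + 12*74²) + 3681) = √((-3 + 74 + 12*5476) + 3681) = √((-3 + 74 + 65712) + 3681) = √(65783 + 3681) = √69464 = 2*√17366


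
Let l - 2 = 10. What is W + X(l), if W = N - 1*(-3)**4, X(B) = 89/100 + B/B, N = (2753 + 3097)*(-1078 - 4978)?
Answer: -3542767911/100 ≈ -3.5428e+7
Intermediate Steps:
l = 12 (l = 2 + 10 = 12)
N = -35427600 (N = 5850*(-6056) = -35427600)
X(B) = 189/100 (X(B) = 89*(1/100) + 1 = 89/100 + 1 = 189/100)
W = -35427681 (W = -35427600 - 1*(-3)**4 = -35427600 - 1*81 = -35427600 - 81 = -35427681)
W + X(l) = -35427681 + 189/100 = -3542767911/100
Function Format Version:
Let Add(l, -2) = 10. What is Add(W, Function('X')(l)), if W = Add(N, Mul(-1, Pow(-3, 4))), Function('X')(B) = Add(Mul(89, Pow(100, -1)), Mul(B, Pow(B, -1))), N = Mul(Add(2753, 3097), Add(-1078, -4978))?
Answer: Rational(-3542767911, 100) ≈ -3.5428e+7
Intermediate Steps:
l = 12 (l = Add(2, 10) = 12)
N = -35427600 (N = Mul(5850, -6056) = -35427600)
Function('X')(B) = Rational(189, 100) (Function('X')(B) = Add(Mul(89, Rational(1, 100)), 1) = Add(Rational(89, 100), 1) = Rational(189, 100))
W = -35427681 (W = Add(-35427600, Mul(-1, Pow(-3, 4))) = Add(-35427600, Mul(-1, 81)) = Add(-35427600, -81) = -35427681)
Add(W, Function('X')(l)) = Add(-35427681, Rational(189, 100)) = Rational(-3542767911, 100)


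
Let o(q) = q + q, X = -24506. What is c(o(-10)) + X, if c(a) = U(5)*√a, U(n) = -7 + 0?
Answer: -24506 - 14*I*√5 ≈ -24506.0 - 31.305*I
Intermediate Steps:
o(q) = 2*q
U(n) = -7
c(a) = -7*√a
c(o(-10)) + X = -7*2*I*√5 - 24506 = -14*I*√5 - 24506 = -24506 - 14*I*√5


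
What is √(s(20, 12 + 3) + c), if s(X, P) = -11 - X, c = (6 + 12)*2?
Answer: √5 ≈ 2.2361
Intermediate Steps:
c = 36 (c = 18*2 = 36)
√(s(20, 12 + 3) + c) = √((-11 - 1*20) + 36) = √((-11 - 20) + 36) = √(-31 + 36) = √5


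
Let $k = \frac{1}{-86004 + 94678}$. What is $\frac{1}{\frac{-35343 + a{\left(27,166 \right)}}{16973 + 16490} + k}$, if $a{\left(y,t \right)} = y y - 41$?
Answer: $- \frac{290258062}{300564007} \approx -0.96571$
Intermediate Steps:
$a{\left(y,t \right)} = -41 + y^{2}$ ($a{\left(y,t \right)} = y^{2} - 41 = -41 + y^{2}$)
$k = \frac{1}{8674} \approx 0.00011529$
$\frac{1}{\frac{-35343 + a{\left(27,166 \right)}}{16973 + 16490} + k} = \frac{1}{\frac{-35343 - \left(41 - 27^{2}\right)}{16973 + 16490} + \frac{1}{8674}} = \frac{1}{\frac{-35343 + \left(-41 + 729\right)}{33463} + \frac{1}{8674}} = \frac{1}{\left(-35343 + 688\right) \frac{1}{33463} + \frac{1}{8674}} = \frac{1}{\left(-34655\right) \frac{1}{33463} + \frac{1}{8674}} = \frac{1}{- \frac{34655}{33463} + \frac{1}{8674}} = \frac{1}{- \frac{300564007}{290258062}} = - \frac{290258062}{300564007}$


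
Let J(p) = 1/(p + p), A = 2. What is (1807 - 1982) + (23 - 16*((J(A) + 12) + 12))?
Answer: -540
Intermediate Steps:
J(p) = 1/(2*p)
(1807 - 1982) + (23 - 16*((J(A) + 12) + 12)) = (1807 - 1982) + (23 - 16*(((½)/2 + 12) + 12)) = -175 + (23 - 16*(((½)*(½) + 12) + 12)) = -175 + (23 - 16*((¼ + 12) + 12)) = -175 + (23 - 16*(49/4 + 12)) = -175 + (23 - 16*97/4) = -175 + (23 - 388) = -175 - 365 = -540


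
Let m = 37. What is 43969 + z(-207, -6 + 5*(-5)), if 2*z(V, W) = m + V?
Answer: 43884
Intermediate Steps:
z(V, W) = 37/2 + V/2 (z(V, W) = (37 + V)/2 = 37/2 + V/2)
43969 + z(-207, -6 + 5*(-5)) = 43969 + (37/2 + (1/2)*(-207)) = 43969 + (37/2 - 207/2) = 43969 - 85 = 43884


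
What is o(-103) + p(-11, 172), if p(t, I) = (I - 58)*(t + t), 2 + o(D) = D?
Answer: -2613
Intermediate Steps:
o(D) = -2 + D
p(t, I) = 2*t*(-58 + I) (p(t, I) = (-58 + I)*(2*t) = 2*t*(-58 + I))
o(-103) + p(-11, 172) = (-2 - 103) + 2*(-11)*(-58 + 172) = -105 + 2*(-11)*114 = -105 - 2508 = -2613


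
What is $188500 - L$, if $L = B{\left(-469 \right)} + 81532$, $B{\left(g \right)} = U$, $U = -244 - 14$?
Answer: $107226$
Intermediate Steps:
$U = -258$
$B{\left(g \right)} = -258$
$L = 81274$ ($L = -258 + 81532 = 81274$)
$188500 - L = 188500 - 81274 = 107226$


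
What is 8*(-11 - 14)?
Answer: -200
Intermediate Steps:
8*(-11 - 14) = 8*(-25) = -200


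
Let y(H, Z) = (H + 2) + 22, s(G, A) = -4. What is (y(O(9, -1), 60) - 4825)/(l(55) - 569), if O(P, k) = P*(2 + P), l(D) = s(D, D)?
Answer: 4702/573 ≈ 8.2059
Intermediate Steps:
l(D) = -4
y(H, Z) = 24 + H (y(H, Z) = (2 + H) + 22 = 24 + H)
(y(O(9, -1), 60) - 4825)/(l(55) - 569) = ((24 + 9*(2 + 9)) - 4825)/(-4 - 569) = ((24 + 9*11) - 4825)/(-573) = ((24 + 99) - 4825)*(-1/573) = (123 - 4825)*(-1/573) = -4702*(-1/573) = 4702/573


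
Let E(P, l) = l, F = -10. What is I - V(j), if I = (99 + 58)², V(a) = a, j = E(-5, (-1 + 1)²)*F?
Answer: 24649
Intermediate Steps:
j = 0 (j = (-1 + 1)²*(-10) = 0²*(-10) = 0*(-10) = 0)
I = 24649 (I = 157² = 24649)
I - V(j) = 24649 - 1*0 = 24649 + 0 = 24649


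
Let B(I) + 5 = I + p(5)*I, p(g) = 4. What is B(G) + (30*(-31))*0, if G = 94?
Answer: 465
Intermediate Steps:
B(I) = -5 + 5*I (B(I) = -5 + (I + 4*I) = -5 + 5*I)
B(G) + (30*(-31))*0 = (-5 + 5*94) + (30*(-31))*0 = (-5 + 470) - 930*0 = 465 + 0 = 465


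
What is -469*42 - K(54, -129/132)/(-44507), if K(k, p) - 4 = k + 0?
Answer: -876698828/44507 ≈ -19698.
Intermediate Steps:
K(k, p) = 4 + k (K(k, p) = 4 + (k + 0) = 4 + k)
-469*42 - K(54, -129/132)/(-44507) = -469*42 - (4 + 54)/(-44507) = -19698 - 58*(-1)/44507 = -19698 - 1*(-58/44507) = -19698 + 58/44507 = -876698828/44507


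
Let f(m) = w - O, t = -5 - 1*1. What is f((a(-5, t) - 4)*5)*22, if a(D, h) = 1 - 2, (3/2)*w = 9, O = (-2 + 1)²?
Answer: 110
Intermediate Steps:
O = 1 (O = (-1)² = 1)
w = 6 (w = (⅔)*9 = 6)
t = -6 (t = -5 - 1 = -6)
a(D, h) = -1
f(m) = 5 (f(m) = 6 - 1*1 = 6 - 1 = 5)
f((a(-5, t) - 4)*5)*22 = 5*22 = 110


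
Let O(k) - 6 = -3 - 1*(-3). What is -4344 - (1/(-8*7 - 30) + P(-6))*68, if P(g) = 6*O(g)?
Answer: -292022/43 ≈ -6791.2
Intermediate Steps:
O(k) = 6 (O(k) = 6 + (-3 - 1*(-3)) = 6 + (-3 + 3) = 6 + 0 = 6)
P(g) = 36 (P(g) = 6*6 = 36)
-4344 - (1/(-8*7 - 30) + P(-6))*68 = -4344 - (1/(-8*7 - 30) + 36)*68 = -4344 - (1/(-56 - 30) + 36)*68 = -4344 - (1/(-86) + 36)*68 = -4344 - (-1/86 + 36)*68 = -4344 - 3095*68/86 = -4344 - 1*105230/43 = -4344 - 105230/43 = -292022/43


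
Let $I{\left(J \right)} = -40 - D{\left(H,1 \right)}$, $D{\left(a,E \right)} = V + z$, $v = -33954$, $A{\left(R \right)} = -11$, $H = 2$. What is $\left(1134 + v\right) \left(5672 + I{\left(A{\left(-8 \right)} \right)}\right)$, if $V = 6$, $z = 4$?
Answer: $-184514040$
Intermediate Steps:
$D{\left(a,E \right)} = 10$ ($D{\left(a,E \right)} = 6 + 4 = 10$)
$I{\left(J \right)} = -50$ ($I{\left(J \right)} = -40 - 10 = -50$)
$\left(1134 + v\right) \left(5672 + I{\left(A{\left(-8 \right)} \right)}\right) = \left(1134 - 33954\right) \left(5672 - 50\right) = \left(-32820\right) 5622 = -184514040$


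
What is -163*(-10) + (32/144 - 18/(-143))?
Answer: 2098258/1287 ≈ 1630.3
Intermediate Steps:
-163*(-10) + (32/144 - 18/(-143)) = 1630 + (32*(1/144) - 18*(-1/143)) = 1630 + (2/9 + 18/143) = 1630 + 448/1287 = 2098258/1287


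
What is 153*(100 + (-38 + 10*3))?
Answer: 14076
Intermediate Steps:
153*(100 + (-38 + 10*3)) = 153*(100 + (-38 + 30)) = 153*(100 - 8) = 153*92 = 14076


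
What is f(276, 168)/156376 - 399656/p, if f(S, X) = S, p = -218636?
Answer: 355437217/194258086 ≈ 1.8297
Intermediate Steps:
f(276, 168)/156376 - 399656/p = 276/156376 - 399656/(-218636) = 276*(1/156376) - 399656*(-1/218636) = 69/39094 + 99914/54659 = 355437217/194258086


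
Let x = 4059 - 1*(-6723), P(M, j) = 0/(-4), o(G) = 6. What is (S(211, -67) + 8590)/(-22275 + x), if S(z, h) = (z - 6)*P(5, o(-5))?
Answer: -8590/11493 ≈ -0.74741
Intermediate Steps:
P(M, j) = 0 (P(M, j) = 0*(-1/4) = 0)
x = 10782 (x = 4059 + 6723 = 10782)
S(z, h) = 0 (S(z, h) = (z - 6)*0 = (-6 + z)*0 = 0)
(S(211, -67) + 8590)/(-22275 + x) = (0 + 8590)/(-22275 + 10782) = 8590/(-11493) = 8590*(-1/11493) = -8590/11493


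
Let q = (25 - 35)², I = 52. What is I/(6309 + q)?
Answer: 4/493 ≈ 0.0081136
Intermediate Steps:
q = 100 (q = (-10)² = 100)
I/(6309 + q) = 52/(6309 + 100) = 52/6409 = 52*(1/6409) = 4/493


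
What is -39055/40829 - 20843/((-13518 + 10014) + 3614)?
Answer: -855294897/4491190 ≈ -190.44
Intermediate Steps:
-39055/40829 - 20843/((-13518 + 10014) + 3614) = -39055*1/40829 - 20843/(-3504 + 3614) = -39055/40829 - 20843/110 = -855294897/4491190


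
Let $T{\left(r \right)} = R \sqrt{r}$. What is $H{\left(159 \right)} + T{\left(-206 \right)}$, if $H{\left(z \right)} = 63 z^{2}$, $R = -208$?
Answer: $1592703 - 208 i \sqrt{206} \approx 1.5927 \cdot 10^{6} - 2985.4 i$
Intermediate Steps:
$T{\left(r \right)} = - 208 \sqrt{r}$
$H{\left(159 \right)} + T{\left(-206 \right)} = 63 \cdot 159^{2} - 208 \sqrt{-206} = 63 \cdot 25281 - 208 i \sqrt{206} = 1592703 - 208 i \sqrt{206}$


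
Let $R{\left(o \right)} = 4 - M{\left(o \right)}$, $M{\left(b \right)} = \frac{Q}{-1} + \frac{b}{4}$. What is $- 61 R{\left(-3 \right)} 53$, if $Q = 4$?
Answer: $- \frac{113155}{4} \approx -28289.0$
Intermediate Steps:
$M{\left(b \right)} = -4 + \frac{b}{4}$ ($M{\left(b \right)} = \frac{4}{-1} + \frac{b}{4} = 4 \left(-1\right) + b \frac{1}{4} = -4 + \frac{b}{4}$)
$R{\left(o \right)} = 8 - \frac{o}{4}$ ($R{\left(o \right)} = 4 - \left(-4 + \frac{o}{4}\right) = 8 - \frac{o}{4}$)
$- 61 R{\left(-3 \right)} 53 = - 61 \left(8 - - \frac{3}{4}\right) 53 = - 61 \left(8 + \frac{3}{4}\right) 53 = \left(-61\right) \frac{35}{4} \cdot 53 = \left(- \frac{2135}{4}\right) 53 = - \frac{113155}{4}$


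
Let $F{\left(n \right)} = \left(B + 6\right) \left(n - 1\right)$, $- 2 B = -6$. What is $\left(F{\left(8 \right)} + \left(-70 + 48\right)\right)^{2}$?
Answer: $1681$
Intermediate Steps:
$B = 3$ ($B = \left(- \frac{1}{2}\right) \left(-6\right) = 3$)
$F{\left(n \right)} = -9 + 9 n$ ($F{\left(n \right)} = \left(3 + 6\right) \left(n - 1\right) = 9 \left(-1 + n\right) = -9 + 9 n$)
$\left(F{\left(8 \right)} + \left(-70 + 48\right)\right)^{2} = \left(\left(-9 + 9 \cdot 8\right) + \left(-70 + 48\right)\right)^{2} = \left(\left(-9 + 72\right) - 22\right)^{2} = \left(63 - 22\right)^{2} = 41^{2} = 1681$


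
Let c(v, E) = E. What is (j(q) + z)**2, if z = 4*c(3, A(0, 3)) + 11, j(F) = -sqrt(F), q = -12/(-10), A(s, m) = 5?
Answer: (155 - sqrt(30))**2/25 ≈ 894.28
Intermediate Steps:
q = 6/5 (q = -12*(-1/10) = 6/5 ≈ 1.2000)
z = 31 (z = 4*5 + 11 = 20 + 11 = 31)
(j(q) + z)**2 = (-sqrt(6/5) + 31)**2 = (-sqrt(30)/5 + 31)**2 = (31 - sqrt(30)/5)**2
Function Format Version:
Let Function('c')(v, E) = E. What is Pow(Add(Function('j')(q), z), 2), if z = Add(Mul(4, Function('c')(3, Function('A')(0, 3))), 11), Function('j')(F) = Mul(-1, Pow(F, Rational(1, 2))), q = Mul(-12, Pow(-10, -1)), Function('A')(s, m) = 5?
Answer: Mul(Rational(1, 25), Pow(Add(155, Mul(-1, Pow(30, Rational(1, 2)))), 2)) ≈ 894.28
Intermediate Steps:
q = Rational(6, 5) (q = Mul(-12, Rational(-1, 10)) = Rational(6, 5) ≈ 1.2000)
z = 31 (z = Add(Mul(4, 5), 11) = Add(20, 11) = 31)
Pow(Add(Function('j')(q), z), 2) = Pow(Add(Mul(-1, Pow(Rational(6, 5), Rational(1, 2))), 31), 2) = Pow(Add(Mul(-1, Mul(Rational(1, 5), Pow(30, Rational(1, 2)))), 31), 2) = Pow(Add(Mul(Rational(-1, 5), Pow(30, Rational(1, 2))), 31), 2) = Pow(Add(31, Mul(Rational(-1, 5), Pow(30, Rational(1, 2)))), 2)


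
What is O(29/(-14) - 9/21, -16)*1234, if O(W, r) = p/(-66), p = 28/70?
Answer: -1234/165 ≈ -7.4788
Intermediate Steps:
p = ⅖ (p = 28*(1/70) = ⅖ ≈ 0.40000)
O(W, r) = -1/165 (O(W, r) = (⅖)/(-66) = (⅖)*(-1/66) = -1/165)
O(29/(-14) - 9/21, -16)*1234 = -1/165*1234 = -1234/165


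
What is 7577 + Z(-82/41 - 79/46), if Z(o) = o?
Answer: 348371/46 ≈ 7573.3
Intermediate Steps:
7577 + Z(-82/41 - 79/46) = 7577 + (-82/41 - 79/46) = 7577 + (-82*1/41 - 79*1/46) = 7577 + (-2 - 79/46) = 7577 - 171/46 = 348371/46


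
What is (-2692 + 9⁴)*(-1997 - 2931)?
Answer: -19066432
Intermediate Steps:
(-2692 + 9⁴)*(-1997 - 2931) = (-2692 + 6561)*(-4928) = 3869*(-4928) = -19066432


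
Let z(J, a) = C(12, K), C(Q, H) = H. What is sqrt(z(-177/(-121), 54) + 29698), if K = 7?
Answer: sqrt(29705) ≈ 172.35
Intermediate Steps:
z(J, a) = 7
sqrt(z(-177/(-121), 54) + 29698) = sqrt(7 + 29698) = sqrt(29705)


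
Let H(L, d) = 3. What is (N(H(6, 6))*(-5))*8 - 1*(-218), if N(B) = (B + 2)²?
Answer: -782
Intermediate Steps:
N(B) = (2 + B)²
(N(H(6, 6))*(-5))*8 - 1*(-218) = ((2 + 3)²*(-5))*8 - 1*(-218) = (5²*(-5))*8 + 218 = (25*(-5))*8 + 218 = -125*8 + 218 = -1000 + 218 = -782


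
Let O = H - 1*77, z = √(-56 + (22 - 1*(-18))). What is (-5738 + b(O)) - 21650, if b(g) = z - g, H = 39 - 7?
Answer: -27343 + 4*I ≈ -27343.0 + 4.0*I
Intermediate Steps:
H = 32
z = 4*I (z = √(-56 + (22 + 18)) = √(-56 + 40) = √(-16) = 4*I ≈ 4.0*I)
O = -45 (O = 32 - 1*77 = 32 - 77 = -45)
b(g) = -g + 4*I (b(g) = 4*I - g = -g + 4*I)
(-5738 + b(O)) - 21650 = (-5738 + (-1*(-45) + 4*I)) - 21650 = (-5738 + (45 + 4*I)) - 21650 = (-5693 + 4*I) - 21650 = -27343 + 4*I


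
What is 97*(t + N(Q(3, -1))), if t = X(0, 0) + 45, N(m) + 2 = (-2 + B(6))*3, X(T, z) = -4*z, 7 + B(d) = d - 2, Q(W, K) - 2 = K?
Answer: 2716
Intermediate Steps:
Q(W, K) = 2 + K
B(d) = -9 + d (B(d) = -7 + (d - 2) = -7 + (-2 + d) = -9 + d)
N(m) = -17 (N(m) = -2 + (-2 + (-9 + 6))*3 = -2 + (-2 - 3)*3 = -2 - 5*3 = -2 - 15 = -17)
t = 45 (t = -4*0 + 45 = 0 + 45 = 45)
97*(t + N(Q(3, -1))) = 97*(45 - 17) = 97*28 = 2716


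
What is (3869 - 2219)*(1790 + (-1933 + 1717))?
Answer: 2597100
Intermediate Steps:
(3869 - 2219)*(1790 + (-1933 + 1717)) = 1650*(1790 - 216) = 1650*1574 = 2597100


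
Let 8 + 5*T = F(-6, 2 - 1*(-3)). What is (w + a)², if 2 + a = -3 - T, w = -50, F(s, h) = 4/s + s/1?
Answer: 609961/225 ≈ 2710.9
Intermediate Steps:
F(s, h) = s + 4/s (F(s, h) = 4/s + s*1 = 4/s + s = s + 4/s)
T = -44/15 (T = -8/5 + (-6 + 4/(-6))/5 = -8/5 + (-6 + 4*(-⅙))/5 = -8/5 + (-6 - ⅔)/5 = -8/5 + (⅕)*(-20/3) = -8/5 - 4/3 = -44/15 ≈ -2.9333)
a = -31/15 (a = -2 + (-3 - 1*(-44/15)) = -2 + (-3 + 44/15) = -2 - 1/15 = -31/15 ≈ -2.0667)
(w + a)² = (-50 - 31/15)² = (-781/15)² = 609961/225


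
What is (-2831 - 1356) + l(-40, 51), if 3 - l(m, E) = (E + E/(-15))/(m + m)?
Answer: -836681/200 ≈ -4183.4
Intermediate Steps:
l(m, E) = 3 - 7*E/(15*m) (l(m, E) = 3 - (E + E/(-15))/(m + m) = 3 - (E + E*(-1/15))/(2*m) = 3 - (E - E/15)*1/(2*m) = 3 - 14*E/15*1/(2*m) = 3 - 7*E/(15*m))
(-2831 - 1356) + l(-40, 51) = (-2831 - 1356) + (3 - 7/15*51/(-40)) = -4187 + (3 - 7/15*51*(-1/40)) = -4187 + (3 + 119/200) = -4187 + 719/200 = -836681/200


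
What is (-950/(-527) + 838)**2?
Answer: 195873515776/277729 ≈ 7.0527e+5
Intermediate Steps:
(-950/(-527) + 838)**2 = (-950*(-1/527) + 838)**2 = (950/527 + 838)**2 = (442576/527)**2 = 195873515776/277729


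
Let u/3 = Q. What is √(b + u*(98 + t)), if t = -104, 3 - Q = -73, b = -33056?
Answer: 2*I*√8606 ≈ 185.54*I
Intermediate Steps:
Q = 76 (Q = 3 - 1*(-73) = 3 + 73 = 76)
u = 228 (u = 3*76 = 228)
√(b + u*(98 + t)) = √(-33056 + 228*(98 - 104)) = √(-33056 + 228*(-6)) = √(-33056 - 1368) = √(-34424) = 2*I*√8606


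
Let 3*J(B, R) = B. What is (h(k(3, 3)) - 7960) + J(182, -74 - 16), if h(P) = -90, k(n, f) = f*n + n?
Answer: -23968/3 ≈ -7989.3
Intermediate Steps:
J(B, R) = B/3
k(n, f) = n + f*n
(h(k(3, 3)) - 7960) + J(182, -74 - 16) = (-90 - 7960) + (1/3)*182 = -8050 + 182/3 = -23968/3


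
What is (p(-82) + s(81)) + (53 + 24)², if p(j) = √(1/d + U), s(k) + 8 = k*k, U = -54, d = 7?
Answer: 12482 + I*√2639/7 ≈ 12482.0 + 7.3387*I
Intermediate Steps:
s(k) = -8 + k² (s(k) = -8 + k*k = -8 + k²)
p(j) = I*√2639/7 (p(j) = √(1/7 - 54) = √(⅐ - 54) = √(-377/7) = I*√2639/7)
(p(-82) + s(81)) + (53 + 24)² = (I*√2639/7 + (-8 + 81²)) + (53 + 24)² = (I*√2639/7 + (-8 + 6561)) + 77² = (I*√2639/7 + 6553) + 5929 = (6553 + I*√2639/7) + 5929 = 12482 + I*√2639/7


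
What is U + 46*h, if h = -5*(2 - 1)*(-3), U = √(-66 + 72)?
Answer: 690 + √6 ≈ 692.45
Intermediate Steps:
U = √6 ≈ 2.4495
h = 15 (h = -5*1*(-3) = -5*(-3) = 15)
U + 46*h = √6 + 46*15 = √6 + 690 = 690 + √6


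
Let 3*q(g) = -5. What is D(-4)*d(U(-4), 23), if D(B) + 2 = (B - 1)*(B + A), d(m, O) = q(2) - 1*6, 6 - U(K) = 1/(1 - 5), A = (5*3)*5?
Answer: 2737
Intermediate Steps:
A = 75 (A = 15*5 = 75)
q(g) = -5/3 (q(g) = (1/3)*(-5) = -5/3)
U(K) = 25/4 (U(K) = 6 - 1/(1 - 5) = 6 - 1/(-4) = 6 - 1*(-1/4) = 6 + 1/4 = 25/4)
d(m, O) = -23/3 (d(m, O) = -5/3 - 1*6 = -5/3 - 6 = -23/3)
D(B) = -2 + (-1 + B)*(75 + B) (D(B) = -2 + (B - 1)*(B + 75) = -2 + (-1 + B)*(75 + B))
D(-4)*d(U(-4), 23) = (-77 + (-4)**2 + 74*(-4))*(-23/3) = (-77 + 16 - 296)*(-23/3) = -357*(-23/3) = 2737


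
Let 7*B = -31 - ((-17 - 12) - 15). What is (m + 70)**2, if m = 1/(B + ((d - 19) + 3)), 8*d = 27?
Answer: 1776959716/363609 ≈ 4887.0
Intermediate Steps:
d = 27/8 (d = (1/8)*27 = 27/8 ≈ 3.3750)
B = 13/7 (B = (-31 - ((-17 - 12) - 15))/7 = (-31 - (-29 - 15))/7 = (-31 - 1*(-44))/7 = (-31 + 44)/7 = (1/7)*13 = 13/7 ≈ 1.8571)
m = -56/603 (m = 1/(13/7 + ((27/8 - 19) + 3)) = 1/(13/7 + (-125/8 + 3)) = 1/(13/7 - 101/8) = 1/(-603/56) = -56/603 ≈ -0.092869)
(m + 70)**2 = (-56/603 + 70)**2 = (42154/603)**2 = 1776959716/363609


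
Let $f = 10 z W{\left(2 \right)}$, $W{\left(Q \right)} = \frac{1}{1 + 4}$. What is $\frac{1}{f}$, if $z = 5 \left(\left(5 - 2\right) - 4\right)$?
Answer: $- \frac{1}{10} \approx -0.1$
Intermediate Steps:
$W{\left(Q \right)} = \frac{1}{5}$
$z = -5$ ($z = 5 \left(\left(5 - 2\right) - 4\right) = 5 \left(3 - 4\right) = 5 \left(-1\right) = -5$)
$f = -10$ ($f = 10 \left(-5\right) \frac{1}{5} = \left(-50\right) \frac{1}{5} = -10$)
$\frac{1}{f} = \frac{1}{-10} = - \frac{1}{10}$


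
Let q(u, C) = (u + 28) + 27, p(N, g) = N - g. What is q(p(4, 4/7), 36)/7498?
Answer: 409/52486 ≈ 0.0077926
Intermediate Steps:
q(u, C) = 55 + u (q(u, C) = (28 + u) + 27 = 55 + u)
q(p(4, 4/7), 36)/7498 = (55 + (4 - 4/7))/7498 = (55 + (4 - 4/7))*(1/7498) = (55 + 24/7)*(1/7498) = (409/7)*(1/7498) = 409/52486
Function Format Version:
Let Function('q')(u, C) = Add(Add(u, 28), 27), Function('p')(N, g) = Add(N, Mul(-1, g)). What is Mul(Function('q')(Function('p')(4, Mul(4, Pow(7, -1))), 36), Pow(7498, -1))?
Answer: Rational(409, 52486) ≈ 0.0077926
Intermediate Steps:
Function('q')(u, C) = Add(55, u) (Function('q')(u, C) = Add(Add(28, u), 27) = Add(55, u))
Mul(Function('q')(Function('p')(4, Mul(4, Pow(7, -1))), 36), Pow(7498, -1)) = Mul(Add(55, Add(4, Mul(-1, Mul(4, Pow(7, -1))))), Pow(7498, -1)) = Mul(Add(55, Add(4, Mul(-1, Mul(4, Rational(1, 7))))), Rational(1, 7498)) = Mul(Add(55, Add(4, Mul(-1, Rational(4, 7)))), Rational(1, 7498)) = Mul(Add(55, Add(4, Rational(-4, 7))), Rational(1, 7498)) = Mul(Add(55, Rational(24, 7)), Rational(1, 7498)) = Mul(Rational(409, 7), Rational(1, 7498)) = Rational(409, 52486)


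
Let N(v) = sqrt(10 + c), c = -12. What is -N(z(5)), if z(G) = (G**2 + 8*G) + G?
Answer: -I*sqrt(2) ≈ -1.4142*I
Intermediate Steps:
z(G) = G**2 + 9*G
N(v) = I*sqrt(2) (N(v) = sqrt(10 - 12) = sqrt(-2) = I*sqrt(2))
-N(z(5)) = -I*sqrt(2)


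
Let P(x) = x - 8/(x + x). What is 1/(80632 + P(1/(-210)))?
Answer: 210/17109119 ≈ 1.2274e-5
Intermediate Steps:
P(x) = x - 4/x (P(x) = x - 8*1/(2*x) = x - 4/x)
1/(80632 + P(1/(-210))) = 1/(80632 + (1/(-210) - 4/(1/(-210)))) = 1/(80632 + (-1/210 - 4/(-1/210))) = 1/(80632 + (-1/210 - 4*(-210))) = 1/(80632 + (-1/210 + 840)) = 1/(80632 + 176399/210) = 1/(17109119/210) = 210/17109119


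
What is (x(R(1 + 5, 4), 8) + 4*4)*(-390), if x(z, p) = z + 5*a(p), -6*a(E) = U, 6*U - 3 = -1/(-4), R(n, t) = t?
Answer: -182975/24 ≈ -7624.0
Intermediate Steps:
U = 13/24 (U = ½ + (-1/(-4))/6 = ½ + (-1*(-¼))/6 = ½ + (⅙)*(¼) = ½ + 1/24 = 13/24 ≈ 0.54167)
a(E) = -13/144 (a(E) = -⅙*13/24 = -13/144)
x(z, p) = -65/144 + z (x(z, p) = z + 5*(-13/144) = z - 65/144 = -65/144 + z)
(x(R(1 + 5, 4), 8) + 4*4)*(-390) = ((-65/144 + 4) + 4*4)*(-390) = (511/144 + 16)*(-390) = (2815/144)*(-390) = -182975/24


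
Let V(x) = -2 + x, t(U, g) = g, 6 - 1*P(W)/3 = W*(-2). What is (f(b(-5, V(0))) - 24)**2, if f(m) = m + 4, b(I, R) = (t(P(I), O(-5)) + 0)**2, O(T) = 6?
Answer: 256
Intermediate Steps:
P(W) = 18 + 6*W (P(W) = 18 - 3*W*(-2) = 18 - (-6)*W = 18 + 6*W)
b(I, R) = 36 (b(I, R) = (6 + 0)**2 = 6**2 = 36)
f(m) = 4 + m
(f(b(-5, V(0))) - 24)**2 = ((4 + 36) - 24)**2 = (40 - 24)**2 = 16**2 = 256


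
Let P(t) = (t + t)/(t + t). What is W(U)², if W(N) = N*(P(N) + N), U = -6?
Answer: 900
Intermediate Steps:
P(t) = 1 (P(t) = (2*t)/((2*t)) = (2*t)*(1/(2*t)) = 1)
W(N) = N*(1 + N)
W(U)² = (-6*(1 - 6))² = (-6*(-5))² = 30² = 900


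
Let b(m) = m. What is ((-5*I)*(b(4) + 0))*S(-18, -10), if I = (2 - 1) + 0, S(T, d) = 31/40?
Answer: -31/2 ≈ -15.500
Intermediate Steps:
S(T, d) = 31/40 (S(T, d) = 31*(1/40) = 31/40)
I = 1 (I = 1 + 0 = 1)
((-5*I)*(b(4) + 0))*S(-18, -10) = ((-5*1)*(4 + 0))*(31/40) = -5*4*(31/40) = -20*31/40 = -31/2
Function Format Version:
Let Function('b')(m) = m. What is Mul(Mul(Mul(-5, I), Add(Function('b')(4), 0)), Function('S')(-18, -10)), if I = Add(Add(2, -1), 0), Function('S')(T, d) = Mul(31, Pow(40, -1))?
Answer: Rational(-31, 2) ≈ -15.500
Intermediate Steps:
Function('S')(T, d) = Rational(31, 40) (Function('S')(T, d) = Mul(31, Rational(1, 40)) = Rational(31, 40))
I = 1 (I = Add(1, 0) = 1)
Mul(Mul(Mul(-5, I), Add(Function('b')(4), 0)), Function('S')(-18, -10)) = Mul(Mul(Mul(-5, 1), Add(4, 0)), Rational(31, 40)) = Mul(Mul(-5, 4), Rational(31, 40)) = Mul(-20, Rational(31, 40)) = Rational(-31, 2)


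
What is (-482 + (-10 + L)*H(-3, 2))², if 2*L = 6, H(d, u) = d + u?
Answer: 225625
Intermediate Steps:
L = 3 (L = (½)*6 = 3)
(-482 + (-10 + L)*H(-3, 2))² = (-482 + (-10 + 3)*(-3 + 2))² = (-482 - 7*(-1))² = (-482 + 7)² = (-475)² = 225625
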